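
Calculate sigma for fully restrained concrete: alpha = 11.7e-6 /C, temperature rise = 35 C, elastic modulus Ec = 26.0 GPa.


sigma = alpha * dT * Ec
= 11.7e-6 * 35 * 26.0 * 1000
= 10.647 MPa

10.647


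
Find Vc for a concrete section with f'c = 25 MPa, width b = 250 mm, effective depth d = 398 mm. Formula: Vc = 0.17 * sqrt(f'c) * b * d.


Vc = 0.17 * sqrt(25) * 250 * 398 / 1000
= 84.58 kN

84.58


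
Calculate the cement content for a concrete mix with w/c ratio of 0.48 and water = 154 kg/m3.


Cement = water / (w/c)
= 154 / 0.48
= 320.8 kg/m3

320.8


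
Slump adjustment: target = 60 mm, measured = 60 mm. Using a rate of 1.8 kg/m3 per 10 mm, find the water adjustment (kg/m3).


Difference = 60 - 60 = 0 mm
Water adjustment = 0 * 1.8 / 10 = 0.0 kg/m3

0.0


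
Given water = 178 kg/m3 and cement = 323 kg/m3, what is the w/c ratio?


w/c = water / cement
w/c = 178 / 323 = 0.551

0.551


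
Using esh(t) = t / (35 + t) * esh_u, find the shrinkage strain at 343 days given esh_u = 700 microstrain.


esh(343) = 343 / (35 + 343) * 700
= 343 / 378 * 700
= 635.2 microstrain

635.2


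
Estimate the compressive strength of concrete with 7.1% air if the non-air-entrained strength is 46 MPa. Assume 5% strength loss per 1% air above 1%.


Strength loss = (7.1 - 1) * 5 = 30.5%
f'c = 46 * (1 - 30.5/100)
= 31.97 MPa

31.97


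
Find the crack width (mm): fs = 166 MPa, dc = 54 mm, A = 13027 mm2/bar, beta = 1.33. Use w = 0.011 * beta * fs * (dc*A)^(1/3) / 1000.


w = 0.011 * beta * fs * (dc * A)^(1/3) / 1000
= 0.011 * 1.33 * 166 * (54 * 13027)^(1/3) / 1000
= 0.216 mm

0.216


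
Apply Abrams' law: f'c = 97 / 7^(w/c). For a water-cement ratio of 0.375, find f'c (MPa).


f'c = 97 / 7^0.375
= 97 / 2.074
= 46.76 MPa

46.76


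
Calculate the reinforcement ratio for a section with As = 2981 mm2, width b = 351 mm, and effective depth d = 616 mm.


rho = As / (b * d)
= 2981 / (351 * 616)
= 0.0138

0.0138


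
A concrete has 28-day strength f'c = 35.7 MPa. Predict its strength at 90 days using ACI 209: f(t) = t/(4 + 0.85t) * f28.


f(90) = 90 / (4 + 0.85 * 90) * 35.7
= 90 / 80.5 * 35.7
= 39.91 MPa

39.91


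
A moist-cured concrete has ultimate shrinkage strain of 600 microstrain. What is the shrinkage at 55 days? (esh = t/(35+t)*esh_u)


esh(55) = 55 / (35 + 55) * 600
= 55 / 90 * 600
= 366.7 microstrain

366.7


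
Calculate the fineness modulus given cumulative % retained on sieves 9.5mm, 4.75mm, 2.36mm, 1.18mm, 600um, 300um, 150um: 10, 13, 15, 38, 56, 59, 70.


FM = sum(cumulative % retained) / 100
= 261 / 100
= 2.61

2.61


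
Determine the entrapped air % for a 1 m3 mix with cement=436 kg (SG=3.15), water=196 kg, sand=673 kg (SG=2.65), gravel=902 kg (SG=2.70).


Vol cement = 436 / (3.15 * 1000) = 0.138413 m3
Vol water = 196 / 1000 = 0.196 m3
Vol sand = 673 / (2.65 * 1000) = 0.253962 m3
Vol gravel = 902 / (2.70 * 1000) = 0.334074 m3
Total solid + water volume = 0.922449 m3
Air = (1 - 0.922449) * 100 = 7.76%

7.76


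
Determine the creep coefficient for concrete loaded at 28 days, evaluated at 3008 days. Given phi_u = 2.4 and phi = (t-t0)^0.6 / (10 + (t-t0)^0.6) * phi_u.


dt = 3008 - 28 = 2980
phi = 2980^0.6 / (10 + 2980^0.6) * 2.4
= 2.217

2.217


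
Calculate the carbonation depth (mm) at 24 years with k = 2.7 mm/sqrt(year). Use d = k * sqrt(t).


depth = k * sqrt(t)
= 2.7 * sqrt(24)
= 13.23 mm

13.23


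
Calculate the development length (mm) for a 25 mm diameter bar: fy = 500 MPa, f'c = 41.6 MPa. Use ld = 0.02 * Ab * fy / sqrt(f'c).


Ab = pi * 25^2 / 4 = 490.874 mm2
ld = 0.02 * 490.874 * 500 / sqrt(41.6)
= 761.1 mm

761.1


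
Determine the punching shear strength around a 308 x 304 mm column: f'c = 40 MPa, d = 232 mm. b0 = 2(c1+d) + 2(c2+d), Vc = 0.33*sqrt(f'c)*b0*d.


b0 = 2*(308 + 232) + 2*(304 + 232) = 2152 mm
Vc = 0.33 * sqrt(40) * 2152 * 232 / 1000
= 1042.02 kN

1042.02


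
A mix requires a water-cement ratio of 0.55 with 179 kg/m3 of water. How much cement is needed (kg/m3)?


Cement = water / (w/c)
= 179 / 0.55
= 325.5 kg/m3

325.5


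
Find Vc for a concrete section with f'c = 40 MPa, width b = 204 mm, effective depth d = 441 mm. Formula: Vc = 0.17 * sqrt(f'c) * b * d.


Vc = 0.17 * sqrt(40) * 204 * 441 / 1000
= 96.73 kN

96.73


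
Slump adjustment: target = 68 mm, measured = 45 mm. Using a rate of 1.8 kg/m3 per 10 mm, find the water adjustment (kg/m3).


Difference = 68 - 45 = 23 mm
Water adjustment = 23 * 1.8 / 10 = 4.1 kg/m3

4.1


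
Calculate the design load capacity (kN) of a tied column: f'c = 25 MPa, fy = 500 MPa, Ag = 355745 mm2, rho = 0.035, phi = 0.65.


Ast = rho * Ag = 0.035 * 355745 = 12451.075 mm2
phi*Pn = 0.65 * 0.80 * (0.85 * 25 * (355745 - 12451.075) + 500 * 12451.075) / 1000
= 7030.68 kN

7030.68


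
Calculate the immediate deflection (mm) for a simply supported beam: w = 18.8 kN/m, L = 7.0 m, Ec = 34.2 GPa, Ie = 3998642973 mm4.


Convert: L = 7.0 m = 7000 mm, Ec = 34.2 GPa = 34200 MPa
delta = 5 * 18.8 * 7000^4 / (384 * 34200 * 3998642973)
= 4.3 mm

4.3


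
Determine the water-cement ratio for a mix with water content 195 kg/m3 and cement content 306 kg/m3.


w/c = water / cement
w/c = 195 / 306 = 0.637

0.637


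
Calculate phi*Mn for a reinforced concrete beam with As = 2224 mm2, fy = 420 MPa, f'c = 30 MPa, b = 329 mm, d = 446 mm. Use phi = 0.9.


a = As * fy / (0.85 * f'c * b)
= 2224 * 420 / (0.85 * 30 * 329)
= 111.3392 mm
Mn = As * fy * (d - a/2) / 10^6
= 364.5998 kN-m
phi*Mn = 0.9 * 364.5998 = 328.14 kN-m

328.14


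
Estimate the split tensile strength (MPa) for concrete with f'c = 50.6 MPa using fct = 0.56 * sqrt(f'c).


fct = 0.56 * sqrt(50.6)
= 0.56 * 7.113
= 3.983 MPa

3.983


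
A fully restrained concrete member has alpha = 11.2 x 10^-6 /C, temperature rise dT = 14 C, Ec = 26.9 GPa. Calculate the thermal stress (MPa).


sigma = alpha * dT * Ec
= 11.2e-6 * 14 * 26.9 * 1000
= 4.218 MPa

4.218


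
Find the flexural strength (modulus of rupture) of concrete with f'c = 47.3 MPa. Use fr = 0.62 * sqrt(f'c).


fr = 0.62 * sqrt(47.3)
= 4.264 MPa

4.264


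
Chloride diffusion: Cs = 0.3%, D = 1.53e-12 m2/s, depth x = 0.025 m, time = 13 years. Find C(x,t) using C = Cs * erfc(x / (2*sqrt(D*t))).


t_seconds = 13 * 365.25 * 24 * 3600 = 410248800.0 s
arg = 0.025 / (2 * sqrt(1.53e-12 * 410248800.0))
= 0.4989
erfc(0.4989) = 0.4804
C = 0.3 * 0.4804 = 0.1441%

0.1441


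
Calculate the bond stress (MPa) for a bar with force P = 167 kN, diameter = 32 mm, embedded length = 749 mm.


u = P / (pi * db * ld)
= 167 * 1000 / (pi * 32 * 749)
= 2.218 MPa

2.218


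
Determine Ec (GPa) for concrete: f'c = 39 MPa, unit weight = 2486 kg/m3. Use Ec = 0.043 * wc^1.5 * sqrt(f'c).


Ec = 0.043 * 2486^1.5 * sqrt(39) / 1000
= 33.29 GPa

33.29


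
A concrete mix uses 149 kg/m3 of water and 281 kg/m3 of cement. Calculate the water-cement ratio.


w/c = water / cement
w/c = 149 / 281 = 0.53

0.53


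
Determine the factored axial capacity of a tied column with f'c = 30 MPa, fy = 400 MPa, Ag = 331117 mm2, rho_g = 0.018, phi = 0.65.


Ast = rho * Ag = 0.018 * 331117 = 5960.106 mm2
phi*Pn = 0.65 * 0.80 * (0.85 * 30 * (331117 - 5960.106) + 400 * 5960.106) / 1000
= 5551.28 kN

5551.28


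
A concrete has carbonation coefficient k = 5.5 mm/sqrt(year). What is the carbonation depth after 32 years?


depth = k * sqrt(t)
= 5.5 * sqrt(32)
= 31.11 mm

31.11


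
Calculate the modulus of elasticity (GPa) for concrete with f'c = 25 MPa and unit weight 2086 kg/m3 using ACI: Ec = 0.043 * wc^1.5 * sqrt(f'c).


Ec = 0.043 * 2086^1.5 * sqrt(25) / 1000
= 20.48 GPa

20.48


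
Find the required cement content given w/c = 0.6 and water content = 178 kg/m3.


Cement = water / (w/c)
= 178 / 0.6
= 296.7 kg/m3

296.7


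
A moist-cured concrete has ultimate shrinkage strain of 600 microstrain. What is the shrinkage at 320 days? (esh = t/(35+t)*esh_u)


esh(320) = 320 / (35 + 320) * 600
= 320 / 355 * 600
= 540.8 microstrain

540.8


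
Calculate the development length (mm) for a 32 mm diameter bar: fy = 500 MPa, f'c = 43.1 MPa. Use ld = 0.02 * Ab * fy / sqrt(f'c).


Ab = pi * 32^2 / 4 = 804.248 mm2
ld = 0.02 * 804.248 * 500 / sqrt(43.1)
= 1225.0 mm

1225.0


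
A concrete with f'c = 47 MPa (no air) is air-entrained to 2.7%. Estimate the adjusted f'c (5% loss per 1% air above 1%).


Strength loss = (2.7 - 1) * 5 = 8.5%
f'c = 47 * (1 - 8.5/100)
= 43.01 MPa

43.01


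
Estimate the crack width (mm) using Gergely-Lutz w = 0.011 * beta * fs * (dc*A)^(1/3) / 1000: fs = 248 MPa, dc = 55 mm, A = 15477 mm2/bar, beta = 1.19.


w = 0.011 * beta * fs * (dc * A)^(1/3) / 1000
= 0.011 * 1.19 * 248 * (55 * 15477)^(1/3) / 1000
= 0.308 mm

0.308


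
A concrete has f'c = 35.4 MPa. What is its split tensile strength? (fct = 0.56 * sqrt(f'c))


fct = 0.56 * sqrt(35.4)
= 0.56 * 5.95
= 3.332 MPa

3.332


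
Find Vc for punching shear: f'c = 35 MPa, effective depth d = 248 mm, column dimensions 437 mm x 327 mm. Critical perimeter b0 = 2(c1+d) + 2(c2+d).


b0 = 2*(437 + 248) + 2*(327 + 248) = 2520 mm
Vc = 0.33 * sqrt(35) * 2520 * 248 / 1000
= 1220.11 kN

1220.11


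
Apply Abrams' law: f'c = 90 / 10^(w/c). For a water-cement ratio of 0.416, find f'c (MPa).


f'c = 90 / 10^0.416
= 90 / 2.606
= 34.53 MPa

34.53


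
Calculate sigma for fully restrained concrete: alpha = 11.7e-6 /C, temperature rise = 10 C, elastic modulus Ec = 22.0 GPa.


sigma = alpha * dT * Ec
= 11.7e-6 * 10 * 22.0 * 1000
= 2.574 MPa

2.574


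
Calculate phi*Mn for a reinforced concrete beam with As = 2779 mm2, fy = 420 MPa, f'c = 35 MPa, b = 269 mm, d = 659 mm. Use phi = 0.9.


a = As * fy / (0.85 * f'c * b)
= 2779 * 420 / (0.85 * 35 * 269)
= 145.8474 mm
Mn = As * fy * (d - a/2) / 10^6
= 684.0566 kN-m
phi*Mn = 0.9 * 684.0566 = 615.65 kN-m

615.65


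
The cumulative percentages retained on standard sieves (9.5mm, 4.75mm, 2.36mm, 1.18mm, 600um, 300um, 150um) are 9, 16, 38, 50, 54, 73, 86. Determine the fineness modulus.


FM = sum(cumulative % retained) / 100
= 326 / 100
= 3.26

3.26


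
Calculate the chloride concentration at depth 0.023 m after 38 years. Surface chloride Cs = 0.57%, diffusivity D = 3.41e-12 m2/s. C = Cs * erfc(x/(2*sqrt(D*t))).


t_seconds = 38 * 365.25 * 24 * 3600 = 1199188800.0 s
arg = 0.023 / (2 * sqrt(3.41e-12 * 1199188800.0))
= 0.1798
erfc(0.1798) = 0.7992
C = 0.57 * 0.7992 = 0.4556%

0.4556


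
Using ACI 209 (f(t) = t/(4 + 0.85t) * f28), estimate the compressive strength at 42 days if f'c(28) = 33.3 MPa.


f(42) = 42 / (4 + 0.85 * 42) * 33.3
= 42 / 39.7 * 33.3
= 35.23 MPa

35.23


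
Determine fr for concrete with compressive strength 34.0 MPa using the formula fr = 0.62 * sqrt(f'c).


fr = 0.62 * sqrt(34.0)
= 3.615 MPa

3.615


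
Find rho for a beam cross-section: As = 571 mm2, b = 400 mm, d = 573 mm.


rho = As / (b * d)
= 571 / (400 * 573)
= 0.0025

0.0025


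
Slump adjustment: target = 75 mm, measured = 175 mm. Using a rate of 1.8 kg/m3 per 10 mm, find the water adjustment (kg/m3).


Difference = 75 - 175 = -100 mm
Water adjustment = -100 * 1.8 / 10 = -18.0 kg/m3

-18.0


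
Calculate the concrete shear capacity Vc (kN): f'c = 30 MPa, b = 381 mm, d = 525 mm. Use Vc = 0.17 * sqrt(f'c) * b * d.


Vc = 0.17 * sqrt(30) * 381 * 525 / 1000
= 186.25 kN

186.25


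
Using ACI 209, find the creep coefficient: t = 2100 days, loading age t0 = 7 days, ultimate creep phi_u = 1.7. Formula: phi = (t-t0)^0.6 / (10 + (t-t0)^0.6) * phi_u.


dt = 2100 - 7 = 2093
phi = 2093^0.6 / (10 + 2093^0.6) * 1.7
= 1.543

1.543


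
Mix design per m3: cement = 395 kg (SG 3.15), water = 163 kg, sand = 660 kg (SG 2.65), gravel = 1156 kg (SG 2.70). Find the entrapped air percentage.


Vol cement = 395 / (3.15 * 1000) = 0.125397 m3
Vol water = 163 / 1000 = 0.163 m3
Vol sand = 660 / (2.65 * 1000) = 0.249057 m3
Vol gravel = 1156 / (2.70 * 1000) = 0.428148 m3
Total solid + water volume = 0.965602 m3
Air = (1 - 0.965602) * 100 = 3.44%

3.44


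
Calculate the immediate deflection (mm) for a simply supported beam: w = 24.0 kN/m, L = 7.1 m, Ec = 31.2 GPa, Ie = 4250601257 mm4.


Convert: L = 7.1 m = 7100 mm, Ec = 31.2 GPa = 31200 MPa
delta = 5 * 24.0 * 7100^4 / (384 * 31200 * 4250601257)
= 5.99 mm

5.99


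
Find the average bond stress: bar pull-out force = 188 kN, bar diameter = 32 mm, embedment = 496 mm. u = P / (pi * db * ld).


u = P / (pi * db * ld)
= 188 * 1000 / (pi * 32 * 496)
= 3.77 MPa

3.77


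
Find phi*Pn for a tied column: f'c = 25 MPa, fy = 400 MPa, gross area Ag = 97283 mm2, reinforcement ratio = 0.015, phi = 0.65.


Ast = rho * Ag = 0.015 * 97283 = 1459.245 mm2
phi*Pn = 0.65 * 0.80 * (0.85 * 25 * (97283 - 1459.245) + 400 * 1459.245) / 1000
= 1362.38 kN

1362.38


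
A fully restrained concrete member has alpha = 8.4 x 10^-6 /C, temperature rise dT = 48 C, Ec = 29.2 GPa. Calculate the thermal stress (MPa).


sigma = alpha * dT * Ec
= 8.4e-6 * 48 * 29.2 * 1000
= 11.773 MPa

11.773


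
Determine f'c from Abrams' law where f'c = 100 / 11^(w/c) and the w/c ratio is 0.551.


f'c = 100 / 11^0.551
= 100 / 3.748
= 26.68 MPa

26.68


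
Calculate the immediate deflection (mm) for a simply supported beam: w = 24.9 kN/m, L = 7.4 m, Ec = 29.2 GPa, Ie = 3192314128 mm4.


Convert: L = 7.4 m = 7400 mm, Ec = 29.2 GPa = 29200 MPa
delta = 5 * 24.9 * 7400^4 / (384 * 29200 * 3192314128)
= 10.43 mm

10.43


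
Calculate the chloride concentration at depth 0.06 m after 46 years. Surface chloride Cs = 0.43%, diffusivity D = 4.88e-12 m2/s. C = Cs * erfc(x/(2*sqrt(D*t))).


t_seconds = 46 * 365.25 * 24 * 3600 = 1451649600.0 s
arg = 0.06 / (2 * sqrt(4.88e-12 * 1451649600.0))
= 0.3564
erfc(0.3564) = 0.6142
C = 0.43 * 0.6142 = 0.2641%

0.2641


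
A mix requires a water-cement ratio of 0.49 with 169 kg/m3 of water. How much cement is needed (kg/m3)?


Cement = water / (w/c)
= 169 / 0.49
= 344.9 kg/m3

344.9


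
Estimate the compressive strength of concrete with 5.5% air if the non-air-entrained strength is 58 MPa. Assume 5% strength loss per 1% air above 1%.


Strength loss = (5.5 - 1) * 5 = 22.5%
f'c = 58 * (1 - 22.5/100)
= 44.95 MPa

44.95


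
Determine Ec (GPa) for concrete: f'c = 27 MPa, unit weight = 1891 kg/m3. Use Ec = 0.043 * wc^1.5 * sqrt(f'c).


Ec = 0.043 * 1891^1.5 * sqrt(27) / 1000
= 18.37 GPa

18.37


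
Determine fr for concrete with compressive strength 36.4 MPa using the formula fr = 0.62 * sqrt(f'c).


fr = 0.62 * sqrt(36.4)
= 3.741 MPa

3.741


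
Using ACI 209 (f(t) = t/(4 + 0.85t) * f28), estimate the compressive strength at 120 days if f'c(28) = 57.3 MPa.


f(120) = 120 / (4 + 0.85 * 120) * 57.3
= 120 / 106.0 * 57.3
= 64.87 MPa

64.87


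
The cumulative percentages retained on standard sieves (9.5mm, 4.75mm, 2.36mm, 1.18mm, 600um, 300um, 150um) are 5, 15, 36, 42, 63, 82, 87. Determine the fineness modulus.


FM = sum(cumulative % retained) / 100
= 330 / 100
= 3.3

3.3


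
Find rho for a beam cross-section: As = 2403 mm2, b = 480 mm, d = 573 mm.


rho = As / (b * d)
= 2403 / (480 * 573)
= 0.0087

0.0087


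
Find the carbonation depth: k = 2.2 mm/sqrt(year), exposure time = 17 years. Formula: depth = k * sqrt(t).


depth = k * sqrt(t)
= 2.2 * sqrt(17)
= 9.07 mm

9.07


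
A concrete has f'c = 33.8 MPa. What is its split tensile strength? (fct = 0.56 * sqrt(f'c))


fct = 0.56 * sqrt(33.8)
= 0.56 * 5.814
= 3.256 MPa

3.256


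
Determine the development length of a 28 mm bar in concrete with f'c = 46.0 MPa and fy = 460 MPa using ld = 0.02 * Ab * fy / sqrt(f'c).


Ab = pi * 28^2 / 4 = 615.752 mm2
ld = 0.02 * 615.752 * 460 / sqrt(46.0)
= 835.2 mm

835.2


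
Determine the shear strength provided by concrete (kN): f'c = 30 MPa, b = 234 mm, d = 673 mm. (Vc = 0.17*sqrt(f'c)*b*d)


Vc = 0.17 * sqrt(30) * 234 * 673 / 1000
= 146.64 kN

146.64


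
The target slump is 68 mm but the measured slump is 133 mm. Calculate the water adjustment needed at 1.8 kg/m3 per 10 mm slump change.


Difference = 68 - 133 = -65 mm
Water adjustment = -65 * 1.8 / 10 = -11.7 kg/m3

-11.7


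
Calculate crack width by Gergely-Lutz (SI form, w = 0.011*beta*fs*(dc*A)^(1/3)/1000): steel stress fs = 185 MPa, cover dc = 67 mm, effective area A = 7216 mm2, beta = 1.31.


w = 0.011 * beta * fs * (dc * A)^(1/3) / 1000
= 0.011 * 1.31 * 185 * (67 * 7216)^(1/3) / 1000
= 0.209 mm

0.209


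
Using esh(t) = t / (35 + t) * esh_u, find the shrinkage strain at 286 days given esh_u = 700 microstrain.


esh(286) = 286 / (35 + 286) * 700
= 286 / 321 * 700
= 623.7 microstrain

623.7


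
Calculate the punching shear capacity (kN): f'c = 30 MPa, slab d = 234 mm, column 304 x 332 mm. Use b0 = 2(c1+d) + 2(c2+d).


b0 = 2*(304 + 234) + 2*(332 + 234) = 2208 mm
Vc = 0.33 * sqrt(30) * 2208 * 234 / 1000
= 933.88 kN

933.88


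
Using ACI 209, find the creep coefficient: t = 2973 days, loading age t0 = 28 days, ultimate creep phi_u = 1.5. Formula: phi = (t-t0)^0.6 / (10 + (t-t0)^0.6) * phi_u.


dt = 2973 - 28 = 2945
phi = 2945^0.6 / (10 + 2945^0.6) * 1.5
= 1.385

1.385


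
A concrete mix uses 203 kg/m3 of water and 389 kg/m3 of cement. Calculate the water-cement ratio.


w/c = water / cement
w/c = 203 / 389 = 0.522

0.522


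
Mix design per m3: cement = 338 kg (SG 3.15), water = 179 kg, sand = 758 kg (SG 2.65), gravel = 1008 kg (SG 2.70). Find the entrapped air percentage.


Vol cement = 338 / (3.15 * 1000) = 0.107302 m3
Vol water = 179 / 1000 = 0.179 m3
Vol sand = 758 / (2.65 * 1000) = 0.286038 m3
Vol gravel = 1008 / (2.70 * 1000) = 0.373333 m3
Total solid + water volume = 0.945673 m3
Air = (1 - 0.945673) * 100 = 5.43%

5.43


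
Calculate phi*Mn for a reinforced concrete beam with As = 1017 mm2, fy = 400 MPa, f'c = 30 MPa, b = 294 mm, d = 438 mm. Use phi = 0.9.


a = As * fy / (0.85 * f'c * b)
= 1017 * 400 / (0.85 * 30 * 294)
= 54.2617 mm
Mn = As * fy * (d - a/2) / 10^6
= 167.1416 kN-m
phi*Mn = 0.9 * 167.1416 = 150.43 kN-m

150.43


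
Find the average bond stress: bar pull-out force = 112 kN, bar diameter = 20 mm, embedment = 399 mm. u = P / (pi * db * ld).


u = P / (pi * db * ld)
= 112 * 1000 / (pi * 20 * 399)
= 4.468 MPa

4.468


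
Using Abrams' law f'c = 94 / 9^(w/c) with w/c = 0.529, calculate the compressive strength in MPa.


f'c = 94 / 9^0.529
= 94 / 3.197
= 29.4 MPa

29.4


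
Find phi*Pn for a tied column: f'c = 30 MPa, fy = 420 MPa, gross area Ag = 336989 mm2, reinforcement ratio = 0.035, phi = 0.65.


Ast = rho * Ag = 0.035 * 336989 = 11794.615 mm2
phi*Pn = 0.65 * 0.80 * (0.85 * 30 * (336989 - 11794.615) + 420 * 11794.615) / 1000
= 6888.02 kN

6888.02


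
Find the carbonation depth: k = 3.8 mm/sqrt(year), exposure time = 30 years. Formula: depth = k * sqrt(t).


depth = k * sqrt(t)
= 3.8 * sqrt(30)
= 20.81 mm

20.81


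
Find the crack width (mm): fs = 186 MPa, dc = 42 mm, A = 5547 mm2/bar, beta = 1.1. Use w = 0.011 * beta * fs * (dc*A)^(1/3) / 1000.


w = 0.011 * beta * fs * (dc * A)^(1/3) / 1000
= 0.011 * 1.1 * 186 * (42 * 5547)^(1/3) / 1000
= 0.138 mm

0.138


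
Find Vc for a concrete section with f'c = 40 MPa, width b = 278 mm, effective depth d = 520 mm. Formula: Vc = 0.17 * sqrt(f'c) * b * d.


Vc = 0.17 * sqrt(40) * 278 * 520 / 1000
= 155.43 kN

155.43


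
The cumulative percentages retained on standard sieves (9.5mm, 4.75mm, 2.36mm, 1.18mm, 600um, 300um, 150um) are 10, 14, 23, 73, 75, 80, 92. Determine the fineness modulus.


FM = sum(cumulative % retained) / 100
= 367 / 100
= 3.67

3.67


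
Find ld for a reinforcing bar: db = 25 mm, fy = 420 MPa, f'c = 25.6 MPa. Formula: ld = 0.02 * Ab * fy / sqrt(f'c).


Ab = pi * 25^2 / 4 = 490.874 mm2
ld = 0.02 * 490.874 * 420 / sqrt(25.6)
= 814.9 mm

814.9


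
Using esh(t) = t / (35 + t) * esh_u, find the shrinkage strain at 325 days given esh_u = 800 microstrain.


esh(325) = 325 / (35 + 325) * 800
= 325 / 360 * 800
= 722.2 microstrain

722.2


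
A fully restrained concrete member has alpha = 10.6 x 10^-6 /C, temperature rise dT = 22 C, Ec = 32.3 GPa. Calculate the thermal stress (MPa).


sigma = alpha * dT * Ec
= 10.6e-6 * 22 * 32.3 * 1000
= 7.532 MPa

7.532


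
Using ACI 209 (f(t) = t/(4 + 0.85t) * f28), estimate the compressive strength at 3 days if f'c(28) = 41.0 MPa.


f(3) = 3 / (4 + 0.85 * 3) * 41.0
= 3 / 6.55 * 41.0
= 18.78 MPa

18.78


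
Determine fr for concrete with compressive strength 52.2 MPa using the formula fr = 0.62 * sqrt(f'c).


fr = 0.62 * sqrt(52.2)
= 4.479 MPa

4.479


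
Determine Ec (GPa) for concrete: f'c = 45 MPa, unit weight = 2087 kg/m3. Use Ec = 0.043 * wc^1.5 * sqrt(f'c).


Ec = 0.043 * 2087^1.5 * sqrt(45) / 1000
= 27.5 GPa

27.5


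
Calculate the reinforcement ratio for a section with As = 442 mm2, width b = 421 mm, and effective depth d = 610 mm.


rho = As / (b * d)
= 442 / (421 * 610)
= 0.0017

0.0017


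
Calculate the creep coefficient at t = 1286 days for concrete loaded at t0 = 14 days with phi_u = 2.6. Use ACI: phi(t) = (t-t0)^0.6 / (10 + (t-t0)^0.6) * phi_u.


dt = 1286 - 14 = 1272
phi = 1272^0.6 / (10 + 1272^0.6) * 2.6
= 2.286

2.286


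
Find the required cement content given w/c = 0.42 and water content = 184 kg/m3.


Cement = water / (w/c)
= 184 / 0.42
= 438.1 kg/m3

438.1


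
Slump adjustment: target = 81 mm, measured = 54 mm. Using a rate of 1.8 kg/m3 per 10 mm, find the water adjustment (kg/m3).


Difference = 81 - 54 = 27 mm
Water adjustment = 27 * 1.8 / 10 = 4.9 kg/m3

4.9


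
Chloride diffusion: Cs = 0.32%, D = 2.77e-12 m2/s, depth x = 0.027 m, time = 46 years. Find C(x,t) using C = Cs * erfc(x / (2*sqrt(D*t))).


t_seconds = 46 * 365.25 * 24 * 3600 = 1451649600.0 s
arg = 0.027 / (2 * sqrt(2.77e-12 * 1451649600.0))
= 0.2129
erfc(0.2129) = 0.7634
C = 0.32 * 0.7634 = 0.2443%

0.2443


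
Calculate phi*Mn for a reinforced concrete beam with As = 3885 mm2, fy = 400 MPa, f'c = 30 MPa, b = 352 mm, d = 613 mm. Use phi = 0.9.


a = As * fy / (0.85 * f'c * b)
= 3885 * 400 / (0.85 * 30 * 352)
= 173.1283 mm
Mn = As * fy * (d - a/2) / 10^6
= 818.0813 kN-m
phi*Mn = 0.9 * 818.0813 = 736.27 kN-m

736.27


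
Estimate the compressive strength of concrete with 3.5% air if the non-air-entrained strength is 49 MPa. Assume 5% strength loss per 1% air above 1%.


Strength loss = (3.5 - 1) * 5 = 12.5%
f'c = 49 * (1 - 12.5/100)
= 42.88 MPa

42.88


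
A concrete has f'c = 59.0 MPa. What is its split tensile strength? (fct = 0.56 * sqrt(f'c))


fct = 0.56 * sqrt(59.0)
= 0.56 * 7.681
= 4.301 MPa

4.301


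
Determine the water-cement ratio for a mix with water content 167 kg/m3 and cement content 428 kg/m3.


w/c = water / cement
w/c = 167 / 428 = 0.39

0.39


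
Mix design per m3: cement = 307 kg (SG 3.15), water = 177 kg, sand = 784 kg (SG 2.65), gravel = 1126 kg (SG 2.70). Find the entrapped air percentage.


Vol cement = 307 / (3.15 * 1000) = 0.09746 m3
Vol water = 177 / 1000 = 0.177 m3
Vol sand = 784 / (2.65 * 1000) = 0.295849 m3
Vol gravel = 1126 / (2.70 * 1000) = 0.417037 m3
Total solid + water volume = 0.987346 m3
Air = (1 - 0.987346) * 100 = 1.27%

1.27


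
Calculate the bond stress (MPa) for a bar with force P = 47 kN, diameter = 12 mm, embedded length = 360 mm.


u = P / (pi * db * ld)
= 47 * 1000 / (pi * 12 * 360)
= 3.463 MPa

3.463


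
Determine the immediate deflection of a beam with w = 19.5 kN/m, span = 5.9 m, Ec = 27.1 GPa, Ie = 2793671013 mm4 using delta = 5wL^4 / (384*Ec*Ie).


Convert: L = 5.9 m = 5900 mm, Ec = 27.1 GPa = 27100 MPa
delta = 5 * 19.5 * 5900^4 / (384 * 27100 * 2793671013)
= 4.06 mm

4.06


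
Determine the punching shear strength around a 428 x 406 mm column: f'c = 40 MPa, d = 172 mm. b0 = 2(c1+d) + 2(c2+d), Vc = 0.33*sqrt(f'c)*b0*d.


b0 = 2*(428 + 172) + 2*(406 + 172) = 2356 mm
Vc = 0.33 * sqrt(40) * 2356 * 172 / 1000
= 845.76 kN

845.76


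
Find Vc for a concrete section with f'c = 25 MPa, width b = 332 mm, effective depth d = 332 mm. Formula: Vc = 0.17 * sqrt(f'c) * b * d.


Vc = 0.17 * sqrt(25) * 332 * 332 / 1000
= 93.69 kN

93.69


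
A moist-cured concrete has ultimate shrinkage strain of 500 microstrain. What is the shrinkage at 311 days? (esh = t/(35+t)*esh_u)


esh(311) = 311 / (35 + 311) * 500
= 311 / 346 * 500
= 449.4 microstrain

449.4


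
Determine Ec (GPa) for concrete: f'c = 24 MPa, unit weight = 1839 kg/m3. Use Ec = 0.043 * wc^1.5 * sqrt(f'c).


Ec = 0.043 * 1839^1.5 * sqrt(24) / 1000
= 16.61 GPa

16.61


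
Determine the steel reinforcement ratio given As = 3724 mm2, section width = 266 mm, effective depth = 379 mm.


rho = As / (b * d)
= 3724 / (266 * 379)
= 0.0369

0.0369


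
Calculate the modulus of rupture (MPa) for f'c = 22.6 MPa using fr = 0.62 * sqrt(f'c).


fr = 0.62 * sqrt(22.6)
= 2.947 MPa

2.947


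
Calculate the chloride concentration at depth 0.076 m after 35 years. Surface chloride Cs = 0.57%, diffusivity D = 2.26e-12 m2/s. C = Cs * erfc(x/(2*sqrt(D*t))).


t_seconds = 35 * 365.25 * 24 * 3600 = 1104516000.0 s
arg = 0.076 / (2 * sqrt(2.26e-12 * 1104516000.0))
= 0.7606
erfc(0.7606) = 0.2821
C = 0.57 * 0.2821 = 0.1608%

0.1608


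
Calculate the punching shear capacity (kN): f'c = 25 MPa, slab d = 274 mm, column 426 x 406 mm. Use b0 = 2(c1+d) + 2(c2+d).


b0 = 2*(426 + 274) + 2*(406 + 274) = 2760 mm
Vc = 0.33 * sqrt(25) * 2760 * 274 / 1000
= 1247.8 kN

1247.8


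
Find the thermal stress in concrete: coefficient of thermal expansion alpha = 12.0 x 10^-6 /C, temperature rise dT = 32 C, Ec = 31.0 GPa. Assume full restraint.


sigma = alpha * dT * Ec
= 12.0e-6 * 32 * 31.0 * 1000
= 11.904 MPa

11.904


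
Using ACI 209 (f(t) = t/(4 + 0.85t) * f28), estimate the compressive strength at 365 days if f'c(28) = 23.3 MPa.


f(365) = 365 / (4 + 0.85 * 365) * 23.3
= 365 / 314.25 * 23.3
= 27.06 MPa

27.06


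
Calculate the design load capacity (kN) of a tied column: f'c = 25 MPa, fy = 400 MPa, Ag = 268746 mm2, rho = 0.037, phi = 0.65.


Ast = rho * Ag = 0.037 * 268746 = 9943.602 mm2
phi*Pn = 0.65 * 0.80 * (0.85 * 25 * (268746 - 9943.602) + 400 * 9943.602) / 1000
= 4928.04 kN

4928.04


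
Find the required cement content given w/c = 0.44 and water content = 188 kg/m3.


Cement = water / (w/c)
= 188 / 0.44
= 427.3 kg/m3

427.3


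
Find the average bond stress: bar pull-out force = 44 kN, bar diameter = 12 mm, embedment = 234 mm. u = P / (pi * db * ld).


u = P / (pi * db * ld)
= 44 * 1000 / (pi * 12 * 234)
= 4.988 MPa

4.988


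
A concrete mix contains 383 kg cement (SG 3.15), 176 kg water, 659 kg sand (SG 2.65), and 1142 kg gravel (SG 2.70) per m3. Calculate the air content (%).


Vol cement = 383 / (3.15 * 1000) = 0.121587 m3
Vol water = 176 / 1000 = 0.176 m3
Vol sand = 659 / (2.65 * 1000) = 0.248679 m3
Vol gravel = 1142 / (2.70 * 1000) = 0.422963 m3
Total solid + water volume = 0.96923 m3
Air = (1 - 0.96923) * 100 = 3.08%

3.08


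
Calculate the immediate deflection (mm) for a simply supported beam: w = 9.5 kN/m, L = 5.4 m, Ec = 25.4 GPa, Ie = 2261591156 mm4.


Convert: L = 5.4 m = 5400 mm, Ec = 25.4 GPa = 25400 MPa
delta = 5 * 9.5 * 5400^4 / (384 * 25400 * 2261591156)
= 1.83 mm

1.83


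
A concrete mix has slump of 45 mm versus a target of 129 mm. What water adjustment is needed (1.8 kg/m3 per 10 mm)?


Difference = 129 - 45 = 84 mm
Water adjustment = 84 * 1.8 / 10 = 15.1 kg/m3

15.1


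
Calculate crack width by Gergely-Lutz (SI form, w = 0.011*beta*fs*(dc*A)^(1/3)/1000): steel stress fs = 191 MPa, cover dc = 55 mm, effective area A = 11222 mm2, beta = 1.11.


w = 0.011 * beta * fs * (dc * A)^(1/3) / 1000
= 0.011 * 1.11 * 191 * (55 * 11222)^(1/3) / 1000
= 0.199 mm

0.199


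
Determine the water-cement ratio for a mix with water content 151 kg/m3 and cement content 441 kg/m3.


w/c = water / cement
w/c = 151 / 441 = 0.342

0.342


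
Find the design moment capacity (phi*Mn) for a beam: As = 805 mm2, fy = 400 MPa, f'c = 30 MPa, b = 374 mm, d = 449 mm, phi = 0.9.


a = As * fy / (0.85 * f'c * b)
= 805 * 400 / (0.85 * 30 * 374)
= 33.7632 mm
Mn = As * fy * (d - a/2) / 10^6
= 139.1421 kN-m
phi*Mn = 0.9 * 139.1421 = 125.23 kN-m

125.23


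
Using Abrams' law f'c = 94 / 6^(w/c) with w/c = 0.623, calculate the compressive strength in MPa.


f'c = 94 / 6^0.623
= 94 / 3.053
= 30.79 MPa

30.79


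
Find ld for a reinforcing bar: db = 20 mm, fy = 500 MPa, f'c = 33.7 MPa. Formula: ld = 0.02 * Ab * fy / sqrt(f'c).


Ab = pi * 20^2 / 4 = 314.159 mm2
ld = 0.02 * 314.159 * 500 / sqrt(33.7)
= 541.2 mm

541.2


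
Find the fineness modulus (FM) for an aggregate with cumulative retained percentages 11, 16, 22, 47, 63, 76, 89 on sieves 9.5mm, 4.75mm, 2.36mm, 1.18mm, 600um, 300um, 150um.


FM = sum(cumulative % retained) / 100
= 324 / 100
= 3.24

3.24


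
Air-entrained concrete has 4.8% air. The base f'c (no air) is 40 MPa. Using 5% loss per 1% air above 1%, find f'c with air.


Strength loss = (4.8 - 1) * 5 = 19.0%
f'c = 40 * (1 - 19.0/100)
= 32.4 MPa

32.4


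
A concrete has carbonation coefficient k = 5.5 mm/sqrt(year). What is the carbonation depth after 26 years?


depth = k * sqrt(t)
= 5.5 * sqrt(26)
= 28.04 mm

28.04


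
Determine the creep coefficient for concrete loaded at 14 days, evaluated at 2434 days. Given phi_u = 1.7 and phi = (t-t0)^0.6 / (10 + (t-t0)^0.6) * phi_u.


dt = 2434 - 14 = 2420
phi = 2420^0.6 / (10 + 2420^0.6) * 1.7
= 1.555

1.555


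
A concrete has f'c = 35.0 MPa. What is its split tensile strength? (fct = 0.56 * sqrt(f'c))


fct = 0.56 * sqrt(35.0)
= 0.56 * 5.916
= 3.313 MPa

3.313


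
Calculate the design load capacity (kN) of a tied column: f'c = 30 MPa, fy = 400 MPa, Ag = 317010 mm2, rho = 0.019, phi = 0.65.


Ast = rho * Ag = 0.019 * 317010 = 6023.19 mm2
phi*Pn = 0.65 * 0.80 * (0.85 * 30 * (317010 - 6023.19) + 400 * 6023.19) / 1000
= 5376.51 kN

5376.51


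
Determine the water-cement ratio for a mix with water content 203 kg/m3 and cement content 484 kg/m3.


w/c = water / cement
w/c = 203 / 484 = 0.419

0.419


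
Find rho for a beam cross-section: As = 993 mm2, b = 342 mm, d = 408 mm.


rho = As / (b * d)
= 993 / (342 * 408)
= 0.0071

0.0071


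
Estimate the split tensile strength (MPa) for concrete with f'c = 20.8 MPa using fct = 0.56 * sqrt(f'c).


fct = 0.56 * sqrt(20.8)
= 0.56 * 4.561
= 2.554 MPa

2.554


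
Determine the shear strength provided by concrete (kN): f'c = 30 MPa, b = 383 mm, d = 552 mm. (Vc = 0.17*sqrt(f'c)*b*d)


Vc = 0.17 * sqrt(30) * 383 * 552 / 1000
= 196.86 kN

196.86


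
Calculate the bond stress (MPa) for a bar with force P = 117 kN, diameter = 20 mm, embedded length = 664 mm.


u = P / (pi * db * ld)
= 117 * 1000 / (pi * 20 * 664)
= 2.804 MPa

2.804


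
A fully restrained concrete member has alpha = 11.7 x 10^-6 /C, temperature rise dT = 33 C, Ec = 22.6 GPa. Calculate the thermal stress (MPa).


sigma = alpha * dT * Ec
= 11.7e-6 * 33 * 22.6 * 1000
= 8.726 MPa

8.726


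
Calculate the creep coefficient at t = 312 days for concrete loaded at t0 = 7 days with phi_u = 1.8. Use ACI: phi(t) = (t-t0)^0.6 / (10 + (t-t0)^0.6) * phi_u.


dt = 312 - 7 = 305
phi = 305^0.6 / (10 + 305^0.6) * 1.8
= 1.36

1.36


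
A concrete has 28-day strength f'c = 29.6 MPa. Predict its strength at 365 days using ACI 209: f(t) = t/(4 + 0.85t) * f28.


f(365) = 365 / (4 + 0.85 * 365) * 29.6
= 365 / 314.25 * 29.6
= 34.38 MPa

34.38


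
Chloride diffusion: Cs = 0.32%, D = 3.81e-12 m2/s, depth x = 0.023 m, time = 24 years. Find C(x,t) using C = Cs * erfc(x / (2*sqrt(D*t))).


t_seconds = 24 * 365.25 * 24 * 3600 = 757382400.0 s
arg = 0.023 / (2 * sqrt(3.81e-12 * 757382400.0))
= 0.2141
erfc(0.2141) = 0.7621
C = 0.32 * 0.7621 = 0.2439%

0.2439


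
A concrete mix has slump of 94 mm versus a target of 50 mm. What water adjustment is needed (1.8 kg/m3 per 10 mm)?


Difference = 50 - 94 = -44 mm
Water adjustment = -44 * 1.8 / 10 = -7.9 kg/m3

-7.9


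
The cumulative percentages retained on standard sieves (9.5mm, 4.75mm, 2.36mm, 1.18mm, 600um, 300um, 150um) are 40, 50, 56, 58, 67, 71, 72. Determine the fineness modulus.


FM = sum(cumulative % retained) / 100
= 414 / 100
= 4.14

4.14


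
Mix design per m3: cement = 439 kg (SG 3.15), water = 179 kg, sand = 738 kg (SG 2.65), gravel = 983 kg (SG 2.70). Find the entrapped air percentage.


Vol cement = 439 / (3.15 * 1000) = 0.139365 m3
Vol water = 179 / 1000 = 0.179 m3
Vol sand = 738 / (2.65 * 1000) = 0.278491 m3
Vol gravel = 983 / (2.70 * 1000) = 0.364074 m3
Total solid + water volume = 0.96093 m3
Air = (1 - 0.96093) * 100 = 3.91%

3.91


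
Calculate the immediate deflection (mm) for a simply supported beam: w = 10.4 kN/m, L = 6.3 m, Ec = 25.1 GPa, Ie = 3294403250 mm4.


Convert: L = 6.3 m = 6300 mm, Ec = 25.1 GPa = 25100 MPa
delta = 5 * 10.4 * 6300^4 / (384 * 25100 * 3294403250)
= 2.58 mm

2.58


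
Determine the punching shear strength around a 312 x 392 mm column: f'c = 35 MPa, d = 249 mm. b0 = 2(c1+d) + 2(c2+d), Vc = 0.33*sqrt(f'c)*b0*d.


b0 = 2*(312 + 249) + 2*(392 + 249) = 2404 mm
Vc = 0.33 * sqrt(35) * 2404 * 249 / 1000
= 1168.64 kN

1168.64


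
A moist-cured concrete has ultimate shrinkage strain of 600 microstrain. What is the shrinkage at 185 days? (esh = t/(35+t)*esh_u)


esh(185) = 185 / (35 + 185) * 600
= 185 / 220 * 600
= 504.5 microstrain

504.5


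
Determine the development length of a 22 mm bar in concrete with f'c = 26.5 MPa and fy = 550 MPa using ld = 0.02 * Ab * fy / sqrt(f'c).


Ab = pi * 22^2 / 4 = 380.133 mm2
ld = 0.02 * 380.133 * 550 / sqrt(26.5)
= 812.3 mm

812.3


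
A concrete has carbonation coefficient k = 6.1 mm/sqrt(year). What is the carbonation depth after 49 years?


depth = k * sqrt(t)
= 6.1 * sqrt(49)
= 42.7 mm

42.7


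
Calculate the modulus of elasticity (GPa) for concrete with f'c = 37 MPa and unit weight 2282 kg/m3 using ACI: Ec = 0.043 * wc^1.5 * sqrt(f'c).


Ec = 0.043 * 2282^1.5 * sqrt(37) / 1000
= 28.51 GPa

28.51


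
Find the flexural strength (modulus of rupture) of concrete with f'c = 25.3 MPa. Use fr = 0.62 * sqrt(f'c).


fr = 0.62 * sqrt(25.3)
= 3.119 MPa

3.119


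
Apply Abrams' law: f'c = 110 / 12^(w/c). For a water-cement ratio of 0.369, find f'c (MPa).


f'c = 110 / 12^0.369
= 110 / 2.502
= 43.97 MPa

43.97


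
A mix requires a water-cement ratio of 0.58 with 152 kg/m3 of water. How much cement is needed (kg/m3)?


Cement = water / (w/c)
= 152 / 0.58
= 262.1 kg/m3

262.1


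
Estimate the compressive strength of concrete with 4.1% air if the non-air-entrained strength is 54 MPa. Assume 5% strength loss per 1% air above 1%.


Strength loss = (4.1 - 1) * 5 = 15.5%
f'c = 54 * (1 - 15.5/100)
= 45.63 MPa

45.63


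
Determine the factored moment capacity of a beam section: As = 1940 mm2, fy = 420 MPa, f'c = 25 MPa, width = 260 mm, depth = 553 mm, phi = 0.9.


a = As * fy / (0.85 * f'c * b)
= 1940 * 420 / (0.85 * 25 * 260)
= 147.4751 mm
Mn = As * fy * (d - a/2) / 10^6
= 390.503 kN-m
phi*Mn = 0.9 * 390.503 = 351.45 kN-m

351.45


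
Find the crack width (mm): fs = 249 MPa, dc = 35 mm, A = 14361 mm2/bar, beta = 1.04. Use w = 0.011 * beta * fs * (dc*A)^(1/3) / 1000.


w = 0.011 * beta * fs * (dc * A)^(1/3) / 1000
= 0.011 * 1.04 * 249 * (35 * 14361)^(1/3) / 1000
= 0.226 mm

0.226


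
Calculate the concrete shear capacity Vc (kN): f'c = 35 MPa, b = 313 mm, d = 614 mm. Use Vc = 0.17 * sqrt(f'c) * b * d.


Vc = 0.17 * sqrt(35) * 313 * 614 / 1000
= 193.28 kN

193.28


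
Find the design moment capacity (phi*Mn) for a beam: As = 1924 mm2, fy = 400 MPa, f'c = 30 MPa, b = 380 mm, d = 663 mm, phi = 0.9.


a = As * fy / (0.85 * f'c * b)
= 1924 * 400 / (0.85 * 30 * 380)
= 79.4221 mm
Mn = As * fy * (d - a/2) / 10^6
= 479.6832 kN-m
phi*Mn = 0.9 * 479.6832 = 431.71 kN-m

431.71


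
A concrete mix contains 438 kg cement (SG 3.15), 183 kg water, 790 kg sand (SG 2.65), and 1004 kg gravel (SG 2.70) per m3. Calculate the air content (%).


Vol cement = 438 / (3.15 * 1000) = 0.139048 m3
Vol water = 183 / 1000 = 0.183 m3
Vol sand = 790 / (2.65 * 1000) = 0.298113 m3
Vol gravel = 1004 / (2.70 * 1000) = 0.371852 m3
Total solid + water volume = 0.992013 m3
Air = (1 - 0.992013) * 100 = 0.8%

0.8


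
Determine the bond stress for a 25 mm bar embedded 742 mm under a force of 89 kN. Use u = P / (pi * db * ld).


u = P / (pi * db * ld)
= 89 * 1000 / (pi * 25 * 742)
= 1.527 MPa

1.527


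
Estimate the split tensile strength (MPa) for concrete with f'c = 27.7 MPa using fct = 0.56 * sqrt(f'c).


fct = 0.56 * sqrt(27.7)
= 0.56 * 5.263
= 2.947 MPa

2.947


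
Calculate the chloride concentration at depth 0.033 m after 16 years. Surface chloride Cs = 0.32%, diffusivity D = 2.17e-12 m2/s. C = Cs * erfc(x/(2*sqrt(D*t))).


t_seconds = 16 * 365.25 * 24 * 3600 = 504921600.0 s
arg = 0.033 / (2 * sqrt(2.17e-12 * 504921600.0))
= 0.4985
erfc(0.4985) = 0.4808
C = 0.32 * 0.4808 = 0.1539%

0.1539


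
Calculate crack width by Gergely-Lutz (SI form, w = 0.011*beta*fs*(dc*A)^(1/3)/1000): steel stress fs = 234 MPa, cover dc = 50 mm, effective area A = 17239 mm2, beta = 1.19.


w = 0.011 * beta * fs * (dc * A)^(1/3) / 1000
= 0.011 * 1.19 * 234 * (50 * 17239)^(1/3) / 1000
= 0.292 mm

0.292


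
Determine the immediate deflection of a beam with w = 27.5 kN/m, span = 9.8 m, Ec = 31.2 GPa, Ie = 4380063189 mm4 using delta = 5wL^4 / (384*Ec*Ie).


Convert: L = 9.8 m = 9800 mm, Ec = 31.2 GPa = 31200 MPa
delta = 5 * 27.5 * 9800^4 / (384 * 31200 * 4380063189)
= 24.17 mm

24.17


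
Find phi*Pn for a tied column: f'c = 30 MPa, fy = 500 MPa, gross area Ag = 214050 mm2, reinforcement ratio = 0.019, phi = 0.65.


Ast = rho * Ag = 0.019 * 214050 = 4066.95 mm2
phi*Pn = 0.65 * 0.80 * (0.85 * 30 * (214050 - 4066.95) + 500 * 4066.95) / 1000
= 3841.78 kN

3841.78


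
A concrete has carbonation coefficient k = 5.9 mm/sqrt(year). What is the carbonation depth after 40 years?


depth = k * sqrt(t)
= 5.9 * sqrt(40)
= 37.31 mm

37.31


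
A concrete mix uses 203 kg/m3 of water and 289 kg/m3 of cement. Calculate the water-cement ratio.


w/c = water / cement
w/c = 203 / 289 = 0.702

0.702


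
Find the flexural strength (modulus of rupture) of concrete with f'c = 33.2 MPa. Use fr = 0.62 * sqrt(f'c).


fr = 0.62 * sqrt(33.2)
= 3.572 MPa

3.572


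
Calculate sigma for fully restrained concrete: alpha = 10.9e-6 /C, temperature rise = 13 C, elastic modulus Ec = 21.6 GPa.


sigma = alpha * dT * Ec
= 10.9e-6 * 13 * 21.6 * 1000
= 3.061 MPa

3.061


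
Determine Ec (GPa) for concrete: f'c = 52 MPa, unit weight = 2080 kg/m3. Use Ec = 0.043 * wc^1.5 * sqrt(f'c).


Ec = 0.043 * 2080^1.5 * sqrt(52) / 1000
= 29.41 GPa

29.41


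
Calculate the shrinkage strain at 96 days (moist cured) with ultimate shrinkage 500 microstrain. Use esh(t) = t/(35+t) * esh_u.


esh(96) = 96 / (35 + 96) * 500
= 96 / 131 * 500
= 366.4 microstrain

366.4


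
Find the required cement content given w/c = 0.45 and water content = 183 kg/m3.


Cement = water / (w/c)
= 183 / 0.45
= 406.7 kg/m3

406.7


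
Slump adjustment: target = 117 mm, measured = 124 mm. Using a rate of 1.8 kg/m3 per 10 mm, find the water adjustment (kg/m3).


Difference = 117 - 124 = -7 mm
Water adjustment = -7 * 1.8 / 10 = -1.3 kg/m3

-1.3


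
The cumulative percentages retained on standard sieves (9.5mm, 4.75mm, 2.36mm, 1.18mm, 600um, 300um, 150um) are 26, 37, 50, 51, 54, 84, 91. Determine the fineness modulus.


FM = sum(cumulative % retained) / 100
= 393 / 100
= 3.93

3.93
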